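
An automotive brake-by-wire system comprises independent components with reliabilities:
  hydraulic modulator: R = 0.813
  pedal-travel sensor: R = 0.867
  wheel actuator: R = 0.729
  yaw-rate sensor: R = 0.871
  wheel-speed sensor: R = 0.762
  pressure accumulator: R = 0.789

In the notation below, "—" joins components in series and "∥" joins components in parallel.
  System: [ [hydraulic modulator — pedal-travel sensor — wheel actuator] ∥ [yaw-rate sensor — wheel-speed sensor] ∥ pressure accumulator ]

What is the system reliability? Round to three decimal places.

0.966

Series (hydraulic modulator, pedal-travel sensor, and wheel actuator): 0.81300 × 0.86700 × 0.72900 = 0.51385
Series (yaw-rate sensor and wheel-speed sensor): 0.87100 × 0.76200 = 0.66370
Parallel ([0.51385], [0.66370], and pressure accumulator): 1 − (1 − 0.51385)(1 − 0.66370)(1 − 0.78900) = 0.966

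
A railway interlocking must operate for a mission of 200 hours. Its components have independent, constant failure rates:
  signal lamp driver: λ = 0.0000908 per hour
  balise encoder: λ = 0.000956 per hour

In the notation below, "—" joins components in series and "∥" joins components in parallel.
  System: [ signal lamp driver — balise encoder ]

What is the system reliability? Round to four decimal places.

0.8111

R(signal lamp driver) = exp(−0.0000908 × 200) = 0.982004
R(balise encoder) = exp(−0.000956 × 200) = 0.825967
Series (signal lamp driver and balise encoder): 0.982004 × 0.825967 = 0.8111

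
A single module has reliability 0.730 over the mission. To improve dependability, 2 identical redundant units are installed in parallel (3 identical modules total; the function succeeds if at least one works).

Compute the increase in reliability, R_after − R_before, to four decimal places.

R_before = 0.730
R_after = 1 − (1 − 0.730)^3 = 0.9803
ΔR = 0.9803 − 0.730 = 0.2503

0.2503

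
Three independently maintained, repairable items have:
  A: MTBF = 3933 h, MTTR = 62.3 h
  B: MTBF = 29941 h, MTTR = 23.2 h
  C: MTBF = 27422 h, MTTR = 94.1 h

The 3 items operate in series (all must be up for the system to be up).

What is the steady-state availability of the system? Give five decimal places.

A(A) = MTBF/(MTBF+MTTR) = 3933/(3933+62.3) = 0.984407
A(B) = MTBF/(MTBF+MTTR) = 29941/(29941+23.2) = 0.999226
A(C) = MTBF/(MTBF+MTTR) = 27422/(27422+94.1) = 0.996580
Series availability: 0.984407 × 0.999226 × 0.996580 = 0.98028

0.98028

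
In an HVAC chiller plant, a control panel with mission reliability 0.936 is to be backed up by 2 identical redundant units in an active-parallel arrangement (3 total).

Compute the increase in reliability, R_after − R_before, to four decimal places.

R_before = 0.936
R_after = 1 − (1 − 0.936)^3 = 0.9997
ΔR = 0.9997 − 0.936 = 0.0637

0.0637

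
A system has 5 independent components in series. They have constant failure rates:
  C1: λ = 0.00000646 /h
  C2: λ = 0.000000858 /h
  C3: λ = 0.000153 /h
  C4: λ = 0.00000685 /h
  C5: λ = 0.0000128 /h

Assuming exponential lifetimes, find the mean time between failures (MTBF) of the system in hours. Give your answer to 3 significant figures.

5560

Series of exponential components: λ_sys = Σ λ_i
λ_sys = 0.00000646 + 0.000000858 + 0.000153 + 0.00000685 + 0.0000128 = 1.7997e-04 /h
MTBF = 1 / λ_sys = 5560 h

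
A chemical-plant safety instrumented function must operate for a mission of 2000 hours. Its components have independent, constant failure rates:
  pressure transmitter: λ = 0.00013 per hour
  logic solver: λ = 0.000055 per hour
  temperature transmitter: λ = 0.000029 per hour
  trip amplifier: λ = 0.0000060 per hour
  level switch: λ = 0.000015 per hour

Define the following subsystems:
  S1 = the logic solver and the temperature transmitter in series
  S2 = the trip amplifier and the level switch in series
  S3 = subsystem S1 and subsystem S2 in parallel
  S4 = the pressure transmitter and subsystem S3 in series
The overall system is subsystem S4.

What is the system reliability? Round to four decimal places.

R(pressure transmitter) = exp(−0.00013 × 2000) = 0.771052
R(logic solver) = exp(−0.000055 × 2000) = 0.895834
R(temperature transmitter) = exp(−0.000029 × 2000) = 0.943650
R(trip amplifier) = exp(−0.0000060 × 2000) = 0.988072
R(level switch) = exp(−0.000015 × 2000) = 0.970446
Series (logic solver and temperature transmitter): 0.895834 × 0.943650 = 0.845354
Series (trip amplifier and level switch): 0.988072 × 0.970446 = 0.958871
Parallel ([0.845354] and [0.958871]): 1 − (1 − 0.845354)(1 − 0.958871) = 0.993640
Series (pressure transmitter and [0.993640]): 0.771052 × 0.993640 = 0.7661

0.7661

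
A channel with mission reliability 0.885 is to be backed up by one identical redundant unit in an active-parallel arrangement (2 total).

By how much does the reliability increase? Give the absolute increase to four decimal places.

0.1018

R_before = 0.885
R_after = 1 − (1 − 0.885)^2 = 0.9868
ΔR = 0.9868 − 0.885 = 0.1018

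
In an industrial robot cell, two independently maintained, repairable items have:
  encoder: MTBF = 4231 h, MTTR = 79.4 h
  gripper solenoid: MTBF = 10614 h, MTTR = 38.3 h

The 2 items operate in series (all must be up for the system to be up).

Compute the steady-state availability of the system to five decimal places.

0.97805

A(encoder) = MTBF/(MTBF+MTTR) = 4231/(4231+79.4) = 0.981579
A(gripper solenoid) = MTBF/(MTBF+MTTR) = 10614/(10614+38.3) = 0.996405
Series availability: 0.981579 × 0.996405 = 0.97805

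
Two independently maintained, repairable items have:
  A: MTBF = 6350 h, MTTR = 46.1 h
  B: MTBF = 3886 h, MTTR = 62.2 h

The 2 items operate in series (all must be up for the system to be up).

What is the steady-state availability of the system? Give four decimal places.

A(A) = MTBF/(MTBF+MTTR) = 6350/(6350+46.1) = 0.992792
A(B) = MTBF/(MTBF+MTTR) = 3886/(3886+62.2) = 0.984246
Series availability: 0.992792 × 0.984246 = 0.9772

0.9772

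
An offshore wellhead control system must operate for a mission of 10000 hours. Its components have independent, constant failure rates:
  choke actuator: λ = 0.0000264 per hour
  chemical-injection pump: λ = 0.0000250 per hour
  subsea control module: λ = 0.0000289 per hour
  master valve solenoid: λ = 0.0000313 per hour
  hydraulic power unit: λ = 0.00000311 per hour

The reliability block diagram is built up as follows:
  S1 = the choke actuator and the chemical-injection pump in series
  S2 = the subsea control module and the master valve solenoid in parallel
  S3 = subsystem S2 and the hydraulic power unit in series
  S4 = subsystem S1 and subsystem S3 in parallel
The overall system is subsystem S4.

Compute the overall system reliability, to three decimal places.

0.961

R(choke actuator) = exp(−0.0000264 × 10000) = 0.76797
R(chemical-injection pump) = exp(−0.0000250 × 10000) = 0.77880
R(subsea control module) = exp(−0.0000289 × 10000) = 0.74901
R(master valve solenoid) = exp(−0.0000313 × 10000) = 0.73125
R(hydraulic power unit) = exp(−0.00000311 × 10000) = 0.96938
Series (choke actuator and chemical-injection pump): 0.76797 × 0.77880 = 0.59810
Parallel (subsea control module and master valve solenoid): 1 − (1 − 0.74901)(1 − 0.73125) = 0.93255
Series ([0.93255] and hydraulic power unit): 0.93255 × 0.96938 = 0.90400
Parallel ([0.59810] and [0.90400]): 1 − (1 − 0.59810)(1 − 0.90400) = 0.961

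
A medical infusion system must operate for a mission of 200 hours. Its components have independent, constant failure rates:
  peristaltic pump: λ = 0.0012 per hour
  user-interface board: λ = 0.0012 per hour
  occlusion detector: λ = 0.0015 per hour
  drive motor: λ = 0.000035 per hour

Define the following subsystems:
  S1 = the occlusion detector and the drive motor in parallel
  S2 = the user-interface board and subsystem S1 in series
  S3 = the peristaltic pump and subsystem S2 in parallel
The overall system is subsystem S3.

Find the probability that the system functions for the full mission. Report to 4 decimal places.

0.9542

R(peristaltic pump) = exp(−0.0012 × 200) = 0.786628
R(user-interface board) = exp(−0.0012 × 200) = 0.786628
R(occlusion detector) = exp(−0.0015 × 200) = 0.740818
R(drive motor) = exp(−0.000035 × 200) = 0.993024
Parallel (occlusion detector and drive motor): 1 − (1 − 0.740818)(1 − 0.993024) = 0.998192
Series (user-interface board and [0.998192]): 0.786628 × 0.998192 = 0.785206
Parallel (peristaltic pump and [0.785206]): 1 − (1 − 0.786628)(1 − 0.785206) = 0.9542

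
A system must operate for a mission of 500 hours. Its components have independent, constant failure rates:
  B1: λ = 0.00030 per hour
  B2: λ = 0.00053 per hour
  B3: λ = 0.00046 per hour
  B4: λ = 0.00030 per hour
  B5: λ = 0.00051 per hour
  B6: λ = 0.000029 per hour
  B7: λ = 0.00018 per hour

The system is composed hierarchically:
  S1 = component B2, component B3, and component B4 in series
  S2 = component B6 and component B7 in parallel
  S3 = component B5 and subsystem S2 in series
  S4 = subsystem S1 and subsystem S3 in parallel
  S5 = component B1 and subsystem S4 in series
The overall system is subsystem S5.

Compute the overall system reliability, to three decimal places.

0.768

R(B1) = exp(−0.00030 × 500) = 0.86071
R(B2) = exp(−0.00053 × 500) = 0.76721
R(B3) = exp(−0.00046 × 500) = 0.79453
R(B4) = exp(−0.00030 × 500) = 0.86071
R(B5) = exp(−0.00051 × 500) = 0.77492
R(B6) = exp(−0.000029 × 500) = 0.98560
R(B7) = exp(−0.00018 × 500) = 0.91393
Series (B2, B3, and B4): 0.76721 × 0.79453 × 0.86071 = 0.52466
Parallel (B6 and B7): 1 − (1 − 0.98560)(1 − 0.91393) = 0.99876
Series (B5 and [0.99876]): 0.77492 × 0.99876 = 0.77396
Parallel ([0.52466] and [0.77396]): 1 − (1 − 0.52466)(1 − 0.77396) = 0.89255
Series (B1 and [0.89255]): 0.86071 × 0.89255 = 0.768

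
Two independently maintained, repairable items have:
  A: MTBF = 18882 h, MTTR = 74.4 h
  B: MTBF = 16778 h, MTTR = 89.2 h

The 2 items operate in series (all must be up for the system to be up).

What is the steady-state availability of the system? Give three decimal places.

A(A) = MTBF/(MTBF+MTTR) = 18882/(18882+74.4) = 0.996075
A(B) = MTBF/(MTBF+MTTR) = 16778/(16778+89.2) = 0.994712
Series availability: 0.996075 × 0.994712 = 0.991

0.991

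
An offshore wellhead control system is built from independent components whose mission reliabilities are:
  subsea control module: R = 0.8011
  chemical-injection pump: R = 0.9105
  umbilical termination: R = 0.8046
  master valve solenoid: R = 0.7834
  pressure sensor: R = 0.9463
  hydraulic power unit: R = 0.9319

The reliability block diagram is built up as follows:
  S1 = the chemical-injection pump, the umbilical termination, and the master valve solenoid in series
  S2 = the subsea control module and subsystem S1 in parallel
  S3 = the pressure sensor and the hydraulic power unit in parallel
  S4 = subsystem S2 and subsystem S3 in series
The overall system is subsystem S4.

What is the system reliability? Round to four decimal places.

Series (chemical-injection pump, umbilical termination, and master valve solenoid): 0.910500 × 0.804600 × 0.783400 = 0.573910
Parallel (subsea control module and [0.573910]): 1 − (1 − 0.801100)(1 − 0.573910) = 0.915251
Parallel (pressure sensor and hydraulic power unit): 1 − (1 − 0.946300)(1 − 0.931900) = 0.996343
Series ([0.915251] and [0.996343]): 0.915251 × 0.996343 = 0.9119

0.9119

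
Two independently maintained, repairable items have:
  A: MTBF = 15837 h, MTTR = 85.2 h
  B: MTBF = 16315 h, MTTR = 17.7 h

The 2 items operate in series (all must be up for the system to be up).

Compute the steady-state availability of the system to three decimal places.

0.994

A(A) = MTBF/(MTBF+MTTR) = 15837/(15837+85.2) = 0.994649
A(B) = MTBF/(MTBF+MTTR) = 16315/(16315+17.7) = 0.998916
Series availability: 0.994649 × 0.998916 = 0.994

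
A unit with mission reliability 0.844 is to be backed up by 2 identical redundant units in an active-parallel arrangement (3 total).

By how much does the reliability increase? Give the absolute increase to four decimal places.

R_before = 0.844
R_after = 1 − (1 − 0.844)^3 = 0.9962
ΔR = 0.9962 − 0.844 = 0.1522

0.1522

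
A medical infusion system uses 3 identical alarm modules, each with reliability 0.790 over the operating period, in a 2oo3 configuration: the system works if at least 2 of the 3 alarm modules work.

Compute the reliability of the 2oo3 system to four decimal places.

0.8862

R = Σ_{i=2}^{3} C(3,i) p^i (1−p)^{3−i} with p = 0.790
C(3,2)·0.790^2·0.210^1 = 0.393183
C(3,3)·0.790^3·0.210^0 = 0.493039
Sum = 0.8862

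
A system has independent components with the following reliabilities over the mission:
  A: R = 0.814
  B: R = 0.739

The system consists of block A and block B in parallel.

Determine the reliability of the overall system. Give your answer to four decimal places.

Parallel (A and B): 1 − (1 − 0.814000)(1 − 0.739000) = 0.9515

0.9515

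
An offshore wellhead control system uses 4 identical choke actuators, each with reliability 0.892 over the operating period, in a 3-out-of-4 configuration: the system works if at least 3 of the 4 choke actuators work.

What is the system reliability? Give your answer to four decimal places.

0.9397

R = Σ_{i=3}^{4} C(4,i) p^i (1−p)^{4−i} with p = 0.892
C(4,3)·0.892^3·0.108^1 = 0.306604
C(4,4)·0.892^4·0.108^0 = 0.633081
Sum = 0.9397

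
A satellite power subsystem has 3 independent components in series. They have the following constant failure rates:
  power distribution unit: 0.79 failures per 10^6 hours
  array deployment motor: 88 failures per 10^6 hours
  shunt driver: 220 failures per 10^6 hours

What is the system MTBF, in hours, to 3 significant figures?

3240

Series of exponential components: λ_sys = Σ λ_i
λ_sys = 0.00000079 + 0.000088 + 0.00022 = 3.0879e-04 /h
MTBF = 1 / λ_sys = 3240 h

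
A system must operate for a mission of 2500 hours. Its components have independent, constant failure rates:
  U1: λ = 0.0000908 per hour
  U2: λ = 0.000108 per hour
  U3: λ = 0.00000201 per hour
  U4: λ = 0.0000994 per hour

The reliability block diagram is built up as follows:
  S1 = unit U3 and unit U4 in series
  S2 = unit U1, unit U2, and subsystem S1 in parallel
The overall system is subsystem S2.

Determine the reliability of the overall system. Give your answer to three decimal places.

0.989

R(U1) = exp(−0.0000908 × 2500) = 0.79692
R(U2) = exp(−0.000108 × 2500) = 0.76338
R(U3) = exp(−0.00000201 × 2500) = 0.99499
R(U4) = exp(−0.0000994 × 2500) = 0.77997
Series (U3 and U4): 0.99499 × 0.77997 = 0.77606
Parallel (U1, U2, and [0.77606]): 1 − (1 − 0.79692)(1 − 0.76338)(1 − 0.77606) = 0.989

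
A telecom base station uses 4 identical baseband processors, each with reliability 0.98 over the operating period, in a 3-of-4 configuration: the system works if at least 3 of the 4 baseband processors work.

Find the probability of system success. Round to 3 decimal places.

R = Σ_{i=3}^{4} C(4,i) p^i (1−p)^{4−i} with p = 0.98
C(4,3)·0.98^3·0.02^1 = 0.07530
C(4,4)·0.98^4·0.02^0 = 0.92237
Sum = 0.998

0.998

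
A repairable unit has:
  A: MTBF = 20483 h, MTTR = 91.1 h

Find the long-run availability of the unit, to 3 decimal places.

A(A) = MTBF/(MTBF+MTTR) = 20483/(20483+91.1) = 0.996

0.996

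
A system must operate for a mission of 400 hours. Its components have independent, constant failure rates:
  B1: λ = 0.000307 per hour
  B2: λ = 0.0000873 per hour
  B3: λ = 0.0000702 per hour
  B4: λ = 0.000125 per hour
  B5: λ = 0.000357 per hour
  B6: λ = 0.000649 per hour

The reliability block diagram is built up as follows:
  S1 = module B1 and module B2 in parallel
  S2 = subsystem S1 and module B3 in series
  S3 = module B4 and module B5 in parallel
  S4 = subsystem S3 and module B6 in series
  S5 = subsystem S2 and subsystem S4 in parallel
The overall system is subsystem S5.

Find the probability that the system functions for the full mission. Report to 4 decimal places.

0.9926

R(B1) = exp(−0.000307 × 400) = 0.884441
R(B2) = exp(−0.0000873 × 400) = 0.965683
R(B3) = exp(−0.0000702 × 400) = 0.972311
R(B4) = exp(−0.000125 × 400) = 0.951229
R(B5) = exp(−0.000357 × 400) = 0.866927
R(B6) = exp(−0.000649 × 400) = 0.771360
Parallel (B1 and B2): 1 − (1 − 0.884441)(1 − 0.965683) = 0.996034
Series ([0.996034] and B3): 0.996034 × 0.972311 = 0.968455
Parallel (B4 and B5): 1 − (1 − 0.951229)(1 − 0.866927) = 0.993510
Series ([0.993510] and B6): 0.993510 × 0.771360 = 0.766354
Parallel ([0.968455] and [0.766354]): 1 − (1 − 0.968455)(1 − 0.766354) = 0.9926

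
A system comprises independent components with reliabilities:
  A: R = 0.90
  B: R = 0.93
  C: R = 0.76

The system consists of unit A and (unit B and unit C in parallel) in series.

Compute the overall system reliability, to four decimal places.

Parallel (B and C): 1 − (1 − 0.930000)(1 − 0.760000) = 0.983200
Series (A and [0.983200]): 0.900000 × 0.983200 = 0.8849

0.8849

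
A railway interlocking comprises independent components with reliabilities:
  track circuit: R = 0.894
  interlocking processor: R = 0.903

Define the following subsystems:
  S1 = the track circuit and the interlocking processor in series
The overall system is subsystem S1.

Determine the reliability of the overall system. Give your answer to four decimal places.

0.8073

Series (track circuit and interlocking processor): 0.894000 × 0.903000 = 0.8073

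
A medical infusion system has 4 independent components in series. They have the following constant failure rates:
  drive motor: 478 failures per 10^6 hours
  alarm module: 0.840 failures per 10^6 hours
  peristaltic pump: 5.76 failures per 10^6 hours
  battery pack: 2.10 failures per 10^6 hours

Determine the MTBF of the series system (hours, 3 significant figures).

2050

Series of exponential components: λ_sys = Σ λ_i
λ_sys = 0.000478 + 0.000000840 + 0.00000576 + 0.00000210 = 4.8670e-04 /h
MTBF = 1 / λ_sys = 2050 h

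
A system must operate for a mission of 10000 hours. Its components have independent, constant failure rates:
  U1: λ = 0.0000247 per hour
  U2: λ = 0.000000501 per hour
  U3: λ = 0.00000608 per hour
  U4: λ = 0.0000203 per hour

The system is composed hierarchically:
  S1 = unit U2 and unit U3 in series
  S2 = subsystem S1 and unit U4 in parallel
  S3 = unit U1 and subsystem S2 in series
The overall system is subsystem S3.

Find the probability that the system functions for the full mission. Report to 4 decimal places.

R(U1) = exp(−0.0000247 × 10000) = 0.781141
R(U2) = exp(−0.000000501 × 10000) = 0.995003
R(U3) = exp(−0.00000608 × 10000) = 0.941011
R(U4) = exp(−0.0000203 × 10000) = 0.816278
Series (U2 and U3): 0.995003 × 0.941011 = 0.936309
Parallel ([0.936309] and U4): 1 − (1 − 0.936309)(1 − 0.816278) = 0.988299
Series (U1 and [0.988299]): 0.781141 × 0.988299 = 0.7720

0.7720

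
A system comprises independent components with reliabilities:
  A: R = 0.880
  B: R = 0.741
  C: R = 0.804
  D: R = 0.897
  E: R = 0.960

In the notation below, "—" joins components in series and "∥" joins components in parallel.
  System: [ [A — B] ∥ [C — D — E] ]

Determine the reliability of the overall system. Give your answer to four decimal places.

0.8930

Series (A and B): 0.880000 × 0.741000 = 0.652080
Series (C, D, and E): 0.804000 × 0.897000 × 0.960000 = 0.692340
Parallel ([0.652080] and [0.692340]): 1 − (1 − 0.652080)(1 − 0.692340) = 0.8930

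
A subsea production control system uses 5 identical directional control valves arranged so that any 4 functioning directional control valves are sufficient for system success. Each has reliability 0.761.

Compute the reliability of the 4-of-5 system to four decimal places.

R = Σ_{i=4}^{5} C(5,i) p^i (1−p)^{5−i} with p = 0.761
C(5,4)·0.761^4·0.239^1 = 0.400780
C(5,5)·0.761^5·0.239^0 = 0.255225
Sum = 0.6560

0.6560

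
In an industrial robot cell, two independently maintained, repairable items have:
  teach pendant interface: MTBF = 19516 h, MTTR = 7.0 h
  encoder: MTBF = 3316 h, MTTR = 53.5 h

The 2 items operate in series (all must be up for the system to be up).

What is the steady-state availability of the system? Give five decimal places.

0.98377

A(teach pendant interface) = MTBF/(MTBF+MTTR) = 19516/(19516+7.0) = 0.999641
A(encoder) = MTBF/(MTBF+MTTR) = 3316/(3316+53.5) = 0.984122
Series availability: 0.999641 × 0.984122 = 0.98377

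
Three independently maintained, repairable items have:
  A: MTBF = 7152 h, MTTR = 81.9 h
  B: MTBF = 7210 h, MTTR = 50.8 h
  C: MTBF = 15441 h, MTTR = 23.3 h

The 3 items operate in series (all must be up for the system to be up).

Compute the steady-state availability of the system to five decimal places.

0.98028

A(A) = MTBF/(MTBF+MTTR) = 7152/(7152+81.9) = 0.988678
A(B) = MTBF/(MTBF+MTTR) = 7210/(7210+50.8) = 0.993004
A(C) = MTBF/(MTBF+MTTR) = 15441/(15441+23.3) = 0.998493
Series availability: 0.988678 × 0.993004 × 0.998493 = 0.98028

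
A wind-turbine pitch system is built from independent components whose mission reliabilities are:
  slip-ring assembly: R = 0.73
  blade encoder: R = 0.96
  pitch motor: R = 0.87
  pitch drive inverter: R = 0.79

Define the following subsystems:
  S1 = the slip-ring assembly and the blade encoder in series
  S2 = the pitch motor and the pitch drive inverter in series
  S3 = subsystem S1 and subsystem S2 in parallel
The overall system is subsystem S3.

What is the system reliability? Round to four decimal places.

0.9064

Series (slip-ring assembly and blade encoder): 0.730000 × 0.960000 = 0.700800
Series (pitch motor and pitch drive inverter): 0.870000 × 0.790000 = 0.687300
Parallel ([0.700800] and [0.687300]): 1 − (1 − 0.700800)(1 − 0.687300) = 0.9064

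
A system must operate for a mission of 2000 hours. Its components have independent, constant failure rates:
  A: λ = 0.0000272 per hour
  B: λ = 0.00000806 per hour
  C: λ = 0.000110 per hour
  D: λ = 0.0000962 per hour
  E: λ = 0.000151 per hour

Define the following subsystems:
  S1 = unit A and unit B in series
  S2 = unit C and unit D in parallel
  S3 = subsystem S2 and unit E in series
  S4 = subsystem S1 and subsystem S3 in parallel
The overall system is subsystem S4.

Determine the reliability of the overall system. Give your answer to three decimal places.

R(A) = exp(−0.0000272 × 2000) = 0.94705
R(B) = exp(−0.00000806 × 2000) = 0.98401
R(C) = exp(−0.000110 × 2000) = 0.80252
R(D) = exp(−0.0000962 × 2000) = 0.82498
R(E) = exp(−0.000151 × 2000) = 0.73934
Series (A and B): 0.94705 × 0.98401 = 0.93191
Parallel (C and D): 1 − (1 − 0.80252)(1 − 0.82498) = 0.96544
Series ([0.96544] and E): 0.96544 × 0.73934 = 0.71379
Parallel ([0.93191] and [0.71379]): 1 − (1 − 0.93191)(1 − 0.71379) = 0.981

0.981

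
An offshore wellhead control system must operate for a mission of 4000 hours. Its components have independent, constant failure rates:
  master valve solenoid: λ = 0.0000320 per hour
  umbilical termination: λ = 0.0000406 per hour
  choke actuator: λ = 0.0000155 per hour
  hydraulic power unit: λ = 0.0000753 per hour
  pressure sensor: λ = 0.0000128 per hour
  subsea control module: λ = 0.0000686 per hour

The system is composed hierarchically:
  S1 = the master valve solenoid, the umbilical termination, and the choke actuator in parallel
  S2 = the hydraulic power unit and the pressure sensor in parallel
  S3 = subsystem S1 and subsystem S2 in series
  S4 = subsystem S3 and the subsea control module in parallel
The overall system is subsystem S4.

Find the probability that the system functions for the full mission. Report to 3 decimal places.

0.997

R(master valve solenoid) = exp(−0.0000320 × 4000) = 0.87985
R(umbilical termination) = exp(−0.0000406 × 4000) = 0.85010
R(choke actuator) = exp(−0.0000155 × 4000) = 0.93988
R(hydraulic power unit) = exp(−0.0000753 × 4000) = 0.73993
R(pressure sensor) = exp(−0.0000128 × 4000) = 0.95009
R(subsea control module) = exp(−0.0000686 × 4000) = 0.76003
Parallel (master valve solenoid, umbilical termination, and choke actuator): 1 − (1 − 0.87985)(1 − 0.85010)(1 − 0.93988) = 0.99892
Parallel (hydraulic power unit and pressure sensor): 1 − (1 − 0.73993)(1 − 0.95009) = 0.98702
Series ([0.99892] and [0.98702]): 0.99892 × 0.98702 = 0.98595
Parallel ([0.98595] and subsea control module): 1 − (1 − 0.98595)(1 − 0.76003) = 0.997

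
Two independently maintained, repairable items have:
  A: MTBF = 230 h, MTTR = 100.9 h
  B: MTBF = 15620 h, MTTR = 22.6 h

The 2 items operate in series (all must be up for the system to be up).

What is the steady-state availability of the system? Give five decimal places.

0.69407

A(A) = MTBF/(MTBF+MTTR) = 230/(230+100.9) = 0.695074
A(B) = MTBF/(MTBF+MTTR) = 15620/(15620+22.6) = 0.998555
Series availability: 0.695074 × 0.998555 = 0.69407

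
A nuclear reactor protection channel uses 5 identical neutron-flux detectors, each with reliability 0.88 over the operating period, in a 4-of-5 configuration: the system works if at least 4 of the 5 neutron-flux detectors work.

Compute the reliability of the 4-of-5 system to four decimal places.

0.8875

R = Σ_{i=4}^{5} C(5,i) p^i (1−p)^{5−i} with p = 0.88
C(5,4)·0.88^4·0.12^1 = 0.359817
C(5,5)·0.88^5·0.12^0 = 0.527732
Sum = 0.8875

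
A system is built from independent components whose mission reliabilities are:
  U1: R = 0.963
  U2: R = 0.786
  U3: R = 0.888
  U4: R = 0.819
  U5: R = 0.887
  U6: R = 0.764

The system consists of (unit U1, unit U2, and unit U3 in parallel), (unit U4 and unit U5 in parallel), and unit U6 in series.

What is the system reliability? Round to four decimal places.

Parallel (U1, U2, and U3): 1 − (1 − 0.963000)(1 − 0.786000)(1 − 0.888000) = 0.999113
Parallel (U4 and U5): 1 − (1 − 0.819000)(1 − 0.887000) = 0.979547
Series ([0.999113], [0.979547], and U6): 0.999113 × 0.979547 × 0.764000 = 0.7477

0.7477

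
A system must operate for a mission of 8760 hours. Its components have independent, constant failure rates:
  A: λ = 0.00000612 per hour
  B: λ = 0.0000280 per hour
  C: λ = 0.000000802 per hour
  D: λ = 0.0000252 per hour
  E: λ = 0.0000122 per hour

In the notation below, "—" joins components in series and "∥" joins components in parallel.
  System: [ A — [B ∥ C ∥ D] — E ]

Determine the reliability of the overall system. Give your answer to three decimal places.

0.851

R(A) = exp(−0.00000612 × 8760) = 0.94780
R(B) = exp(−0.0000280 × 8760) = 0.78249
R(C) = exp(−0.000000802 × 8760) = 0.99300
R(D) = exp(−0.0000252 × 8760) = 0.80192
R(E) = exp(−0.0000122 × 8760) = 0.89864
Parallel (B, C, and D): 1 − (1 − 0.78249)(1 − 0.99300)(1 − 0.80192) = 0.99970
Series (A, [0.99970], and E): 0.94780 × 0.99970 × 0.89864 = 0.851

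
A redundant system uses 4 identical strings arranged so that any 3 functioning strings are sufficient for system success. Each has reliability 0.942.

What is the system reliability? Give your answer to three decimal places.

R = Σ_{i=3}^{4} C(4,i) p^i (1−p)^{4−i} with p = 0.942
C(4,3)·0.942^3·0.058^1 = 0.19393
C(4,4)·0.942^4·0.058^0 = 0.78741
Sum = 0.981

0.981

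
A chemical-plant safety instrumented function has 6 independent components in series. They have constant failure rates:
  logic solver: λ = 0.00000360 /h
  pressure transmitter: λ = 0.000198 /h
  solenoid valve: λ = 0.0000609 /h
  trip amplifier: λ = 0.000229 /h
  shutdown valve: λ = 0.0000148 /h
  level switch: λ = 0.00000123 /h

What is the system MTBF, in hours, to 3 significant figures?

1970

Series of exponential components: λ_sys = Σ λ_i
λ_sys = 0.00000360 + 0.000198 + 0.0000609 + 0.000229 + 0.0000148 + 0.00000123 = 5.0753e-04 /h
MTBF = 1 / λ_sys = 1970 h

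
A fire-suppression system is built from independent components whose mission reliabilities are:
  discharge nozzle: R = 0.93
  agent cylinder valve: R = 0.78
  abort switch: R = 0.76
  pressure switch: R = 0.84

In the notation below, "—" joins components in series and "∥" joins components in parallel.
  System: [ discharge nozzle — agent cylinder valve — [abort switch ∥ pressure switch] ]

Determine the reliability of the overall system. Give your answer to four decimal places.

0.6975

Parallel (abort switch and pressure switch): 1 − (1 − 0.760000)(1 − 0.840000) = 0.961600
Series (discharge nozzle, agent cylinder valve, and [0.961600]): 0.930000 × 0.780000 × 0.961600 = 0.6975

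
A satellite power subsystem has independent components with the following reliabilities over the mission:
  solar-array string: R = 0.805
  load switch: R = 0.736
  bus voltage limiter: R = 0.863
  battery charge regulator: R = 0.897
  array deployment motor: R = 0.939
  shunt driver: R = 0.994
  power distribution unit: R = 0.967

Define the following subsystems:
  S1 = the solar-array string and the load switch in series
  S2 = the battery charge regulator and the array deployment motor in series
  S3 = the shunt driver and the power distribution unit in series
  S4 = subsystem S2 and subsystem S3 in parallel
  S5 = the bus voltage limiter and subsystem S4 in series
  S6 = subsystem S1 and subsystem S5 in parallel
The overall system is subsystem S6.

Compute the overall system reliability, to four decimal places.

0.9420

Series (solar-array string and load switch): 0.805000 × 0.736000 = 0.592480
Series (battery charge regulator and array deployment motor): 0.897000 × 0.939000 = 0.842283
Series (shunt driver and power distribution unit): 0.994000 × 0.967000 = 0.961198
Parallel ([0.842283] and [0.961198]): 1 − (1 − 0.842283)(1 − 0.961198) = 0.993880
Series (bus voltage limiter and [0.993880]): 0.863000 × 0.993880 = 0.857718
Parallel ([0.592480] and [0.857718]): 1 − (1 − 0.592480)(1 − 0.857718) = 0.9420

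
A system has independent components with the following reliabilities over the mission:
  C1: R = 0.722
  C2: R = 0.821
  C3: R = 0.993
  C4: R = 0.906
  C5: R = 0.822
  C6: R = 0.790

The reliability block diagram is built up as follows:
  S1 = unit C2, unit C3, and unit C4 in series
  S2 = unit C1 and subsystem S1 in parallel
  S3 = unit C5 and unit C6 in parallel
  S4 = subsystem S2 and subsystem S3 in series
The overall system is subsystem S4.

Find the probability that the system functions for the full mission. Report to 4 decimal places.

0.8927

Series (C2, C3, and C4): 0.821000 × 0.993000 × 0.906000 = 0.738619
Parallel (C1 and [0.738619]): 1 − (1 − 0.722000)(1 − 0.738619) = 0.927336
Parallel (C5 and C6): 1 − (1 − 0.822000)(1 − 0.790000) = 0.962620
Series ([0.927336] and [0.962620]): 0.927336 × 0.962620 = 0.8927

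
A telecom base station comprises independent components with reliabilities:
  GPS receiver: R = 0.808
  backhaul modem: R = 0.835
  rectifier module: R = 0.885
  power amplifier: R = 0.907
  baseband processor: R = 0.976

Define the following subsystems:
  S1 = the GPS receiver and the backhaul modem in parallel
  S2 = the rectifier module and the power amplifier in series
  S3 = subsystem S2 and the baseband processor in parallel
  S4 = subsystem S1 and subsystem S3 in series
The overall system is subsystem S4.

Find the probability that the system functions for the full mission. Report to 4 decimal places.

Parallel (GPS receiver and backhaul modem): 1 − (1 − 0.808000)(1 − 0.835000) = 0.968320
Series (rectifier module and power amplifier): 0.885000 × 0.907000 = 0.802695
Parallel ([0.802695] and baseband processor): 1 − (1 − 0.802695)(1 − 0.976000) = 0.995265
Series ([0.968320] and [0.995265]): 0.968320 × 0.995265 = 0.9637

0.9637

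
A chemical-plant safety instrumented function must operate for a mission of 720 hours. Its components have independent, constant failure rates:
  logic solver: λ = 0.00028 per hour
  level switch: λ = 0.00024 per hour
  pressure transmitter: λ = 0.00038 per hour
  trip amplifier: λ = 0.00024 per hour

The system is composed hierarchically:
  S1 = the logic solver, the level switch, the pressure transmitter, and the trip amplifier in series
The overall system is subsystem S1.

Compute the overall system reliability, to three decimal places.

R(logic solver) = exp(−0.00028 × 720) = 0.81742
R(level switch) = exp(−0.00024 × 720) = 0.84131
R(pressure transmitter) = exp(−0.00038 × 720) = 0.76064
R(trip amplifier) = exp(−0.00024 × 720) = 0.84131
Series (logic solver, level switch, pressure transmitter, and trip amplifier): 0.81742 × 0.84131 × 0.76064 × 0.84131 = 0.440

0.440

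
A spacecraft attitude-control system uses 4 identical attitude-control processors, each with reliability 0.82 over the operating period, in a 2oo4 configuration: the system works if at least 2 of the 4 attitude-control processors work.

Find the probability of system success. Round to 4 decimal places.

R = Σ_{i=2}^{4} C(4,i) p^i (1−p)^{4−i} with p = 0.82
C(4,2)·0.82^2·0.18^2 = 0.130715
C(4,3)·0.82^3·0.18^1 = 0.396985
C(4,4)·0.82^4·0.18^0 = 0.452122
Sum = 0.9798

0.9798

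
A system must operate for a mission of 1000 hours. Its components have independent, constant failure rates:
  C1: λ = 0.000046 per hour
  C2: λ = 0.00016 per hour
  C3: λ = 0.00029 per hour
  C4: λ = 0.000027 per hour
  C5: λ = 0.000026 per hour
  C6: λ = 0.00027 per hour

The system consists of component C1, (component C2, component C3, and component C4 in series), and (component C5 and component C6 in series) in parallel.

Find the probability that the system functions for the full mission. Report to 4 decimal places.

R(C1) = exp(−0.000046 × 1000) = 0.955042
R(C2) = exp(−0.00016 × 1000) = 0.852144
R(C3) = exp(−0.00029 × 1000) = 0.748264
R(C4) = exp(−0.000027 × 1000) = 0.973361
R(C5) = exp(−0.000026 × 1000) = 0.974335
R(C6) = exp(−0.00027 × 1000) = 0.763379
Series (C2, C3, and C4): 0.852144 × 0.748264 × 0.973361 = 0.620643
Series (C5 and C6): 0.974335 × 0.763379 = 0.743787
Parallel (C1, [0.620643], and [0.743787]): 1 − (1 − 0.955042)(1 − 0.620643)(1 − 0.743787) = 0.9956

0.9956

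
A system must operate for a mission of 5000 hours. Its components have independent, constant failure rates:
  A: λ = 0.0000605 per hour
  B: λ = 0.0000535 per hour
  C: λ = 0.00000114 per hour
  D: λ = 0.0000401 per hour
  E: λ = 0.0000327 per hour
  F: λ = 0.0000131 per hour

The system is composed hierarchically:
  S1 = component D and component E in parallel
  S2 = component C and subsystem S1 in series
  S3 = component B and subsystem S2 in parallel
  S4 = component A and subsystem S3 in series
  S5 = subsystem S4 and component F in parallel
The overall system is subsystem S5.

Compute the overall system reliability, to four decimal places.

0.9831

R(A) = exp(−0.0000605 × 5000) = 0.738968
R(B) = exp(−0.0000535 × 5000) = 0.765290
R(C) = exp(−0.00000114 × 5000) = 0.994316
R(D) = exp(−0.0000401 × 5000) = 0.818321
R(E) = exp(−0.0000327 × 5000) = 0.849166
R(F) = exp(−0.0000131 × 5000) = 0.936599
Parallel (D and E): 1 − (1 − 0.818321)(1 − 0.849166) = 0.972597
Series (C and [0.972597]): 0.994316 × 0.972597 = 0.967069
Parallel (B and [0.967069]): 1 − (1 − 0.765290)(1 − 0.967069) = 0.992271
Series (A and [0.992271]): 0.738968 × 0.992271 = 0.733257
Parallel ([0.733257] and F): 1 − (1 − 0.733257)(1 − 0.936599) = 0.9831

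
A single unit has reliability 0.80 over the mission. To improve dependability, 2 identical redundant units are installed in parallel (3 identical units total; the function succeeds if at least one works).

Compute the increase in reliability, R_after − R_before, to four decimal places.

0.1920

R_before = 0.80
R_after = 1 − (1 − 0.80)^3 = 0.9920
ΔR = 0.9920 − 0.80 = 0.1920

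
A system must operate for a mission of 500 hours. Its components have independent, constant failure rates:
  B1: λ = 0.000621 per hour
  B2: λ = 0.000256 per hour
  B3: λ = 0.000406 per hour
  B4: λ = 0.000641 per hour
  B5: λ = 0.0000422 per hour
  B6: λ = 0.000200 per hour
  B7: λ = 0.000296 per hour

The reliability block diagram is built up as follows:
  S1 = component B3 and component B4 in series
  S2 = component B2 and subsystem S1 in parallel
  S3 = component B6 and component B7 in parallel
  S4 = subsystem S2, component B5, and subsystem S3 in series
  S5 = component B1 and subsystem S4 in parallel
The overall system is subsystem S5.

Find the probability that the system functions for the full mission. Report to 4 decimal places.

R(B1) = exp(−0.000621 × 500) = 0.733080
R(B2) = exp(−0.000256 × 500) = 0.879853
R(B3) = exp(−0.000406 × 500) = 0.816278
R(B4) = exp(−0.000641 × 500) = 0.725786
R(B5) = exp(−0.0000422 × 500) = 0.979121
R(B6) = exp(−0.000200 × 500) = 0.904837
R(B7) = exp(−0.000296 × 500) = 0.862431
Series (B3 and B4): 0.816278 × 0.725786 = 0.592443
Parallel (B2 and [0.592443]): 1 − (1 − 0.879853)(1 − 0.592443) = 0.951033
Parallel (B6 and B7): 1 − (1 − 0.904837)(1 − 0.862431) = 0.986909
Series ([0.951033], B5, and [0.986909]): 0.951033 × 0.979121 × 0.986909 = 0.918986
Parallel (B1 and [0.918986]): 1 − (1 − 0.733080)(1 − 0.918986) = 0.9784

0.9784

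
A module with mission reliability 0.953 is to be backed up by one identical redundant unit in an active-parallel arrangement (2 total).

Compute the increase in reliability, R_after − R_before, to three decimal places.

R_before = 0.953
R_after = 1 − (1 − 0.953)^2 = 0.998
ΔR = 0.998 − 0.953 = 0.045

0.045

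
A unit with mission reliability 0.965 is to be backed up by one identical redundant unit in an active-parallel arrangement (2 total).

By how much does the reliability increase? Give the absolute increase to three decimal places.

R_before = 0.965
R_after = 1 − (1 − 0.965)^2 = 0.999
ΔR = 0.999 − 0.965 = 0.034

0.034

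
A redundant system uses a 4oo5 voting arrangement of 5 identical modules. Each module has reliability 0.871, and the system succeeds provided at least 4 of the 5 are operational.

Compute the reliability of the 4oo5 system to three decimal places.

0.873

R = Σ_{i=4}^{5} C(5,i) p^i (1−p)^{5−i} with p = 0.871
C(5,4)·0.871^4·0.129^1 = 0.37122
C(5,5)·0.871^5·0.129^0 = 0.50129
Sum = 0.873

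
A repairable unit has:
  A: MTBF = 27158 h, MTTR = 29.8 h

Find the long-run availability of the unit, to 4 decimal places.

A(A) = MTBF/(MTBF+MTTR) = 27158/(27158+29.8) = 0.9989

0.9989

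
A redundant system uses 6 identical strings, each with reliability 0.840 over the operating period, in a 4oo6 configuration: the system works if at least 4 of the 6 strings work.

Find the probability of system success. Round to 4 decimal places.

R = Σ_{i=4}^{6} C(6,i) p^i (1−p)^{6−i} with p = 0.840
C(6,4)·0.840^4·0.160^2 = 0.191183
C(6,5)·0.840^5·0.160^1 = 0.401483
C(6,6)·0.840^6·0.160^0 = 0.351298
Sum = 0.9440

0.9440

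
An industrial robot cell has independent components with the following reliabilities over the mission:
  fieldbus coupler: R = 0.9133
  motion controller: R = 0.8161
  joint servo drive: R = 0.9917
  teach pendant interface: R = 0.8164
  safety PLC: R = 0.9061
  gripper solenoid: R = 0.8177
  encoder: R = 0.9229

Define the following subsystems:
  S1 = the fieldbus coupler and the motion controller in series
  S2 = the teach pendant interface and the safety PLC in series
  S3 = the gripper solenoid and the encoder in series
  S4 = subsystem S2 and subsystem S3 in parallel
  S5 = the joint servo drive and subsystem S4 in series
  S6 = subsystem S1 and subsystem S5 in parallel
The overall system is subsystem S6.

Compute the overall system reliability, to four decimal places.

Series (fieldbus coupler and motion controller): 0.913300 × 0.816100 = 0.745344
Series (teach pendant interface and safety PLC): 0.816400 × 0.906100 = 0.739740
Series (gripper solenoid and encoder): 0.817700 × 0.922900 = 0.754655
Parallel ([0.739740] and [0.754655]): 1 − (1 − 0.739740)(1 − 0.754655) = 0.936147
Series (joint servo drive and [0.936147]): 0.991700 × 0.936147 = 0.928377
Parallel ([0.745344] and [0.928377]): 1 − (1 − 0.745344)(1 − 0.928377) = 0.9818

0.9818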